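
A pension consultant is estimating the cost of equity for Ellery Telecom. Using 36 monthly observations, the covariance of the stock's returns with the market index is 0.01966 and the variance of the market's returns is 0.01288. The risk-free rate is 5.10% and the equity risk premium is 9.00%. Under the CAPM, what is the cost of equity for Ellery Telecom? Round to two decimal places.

18.84%

β = Cov(R_i, R_m) / Var(R_m) = 0.01966 / 0.01288 = 1.5264
E(R) = R_f + β × MRP = 5.10% + 1.5264 × 9.00% = 18.84%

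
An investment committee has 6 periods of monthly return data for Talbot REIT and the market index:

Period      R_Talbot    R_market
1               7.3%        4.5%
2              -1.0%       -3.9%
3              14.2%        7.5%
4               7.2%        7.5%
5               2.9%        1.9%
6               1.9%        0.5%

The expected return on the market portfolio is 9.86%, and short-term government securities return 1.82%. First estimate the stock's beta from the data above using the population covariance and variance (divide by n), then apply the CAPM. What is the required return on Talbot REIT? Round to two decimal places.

Mean R_i = (7.3 − 1.0 + 14.2 + 7.2 + 2.9 + 1.9) / 6 = 5.4167%
Mean R_m = (4.5 − 3.9 + 7.5 + 7.5 + 1.9 + 0.5) / 6 = 3.0000%
Σ(R_i − R̄_i)(R_m − R̄_m) = 106.2100  ⇒  Cov = 106.2100 / 6 = 17.7017
Σ(R_m − R̄_m)² = 97.8200  ⇒  Var(R_m) = 97.8200 / 6 = 16.3033
β = Cov / Var(R_m) = 17.7017 / 16.3033 = 1.0858
MRP = 9.86% − 1.82% = 8.04%
E(R) = R_f + β × MRP = 1.82% + 1.0858 × 8.04% = 10.55%

10.55%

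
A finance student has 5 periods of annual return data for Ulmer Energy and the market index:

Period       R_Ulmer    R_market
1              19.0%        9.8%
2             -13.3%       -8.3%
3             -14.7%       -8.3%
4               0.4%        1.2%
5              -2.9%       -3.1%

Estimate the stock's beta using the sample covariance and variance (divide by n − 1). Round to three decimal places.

1.776

Mean R_i = (19.0 − 13.3 − 14.7 + 0.4 − 2.9) / 5 = -2.3000%
Mean R_m = (9.8 − 8.3 − 8.3 + 1.2 − 3.1) / 5 = -1.7400%
Σ(R_i − R̄_i)(R_m − R̄_m) = 408.0600  ⇒  Cov = 408.0600 / 4 = 102.0150
Σ(R_m − R̄_m)² = 229.7320  ⇒  Var(R_m) = 229.7320 / 4 = 57.4330
β = Cov / Var(R_m) = 102.0150 / 57.4330 = 1.7762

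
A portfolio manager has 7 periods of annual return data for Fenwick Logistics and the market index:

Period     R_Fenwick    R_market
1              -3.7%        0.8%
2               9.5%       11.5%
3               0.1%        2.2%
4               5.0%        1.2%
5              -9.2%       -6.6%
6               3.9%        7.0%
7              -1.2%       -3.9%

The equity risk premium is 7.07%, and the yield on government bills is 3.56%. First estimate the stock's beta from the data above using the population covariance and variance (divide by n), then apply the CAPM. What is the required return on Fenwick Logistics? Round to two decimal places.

Mean R_i = (-3.7 + 9.5 + 0.1 + 5.0 − 9.2 + 3.9 − 1.2) / 7 = 0.6286%
Mean R_m = (0.8 + 11.5 + 2.2 + 1.2 − 6.6 + 7.0 − 3.9) / 7 = 1.7429%
Σ(R_i − R̄_i)(R_m − R̄_m) = 197.5414  ⇒  Cov = 197.5414 / 7 = 28.2202
Σ(R_m − R̄_m)² = 225.6771  ⇒  Var(R_m) = 225.6771 / 7 = 32.2396
β = Cov / Var(R_m) = 28.2202 / 32.2396 = 0.8753
E(R) = R_f + β × MRP = 3.56% + 0.8753 × 7.07% = 9.75%

9.75%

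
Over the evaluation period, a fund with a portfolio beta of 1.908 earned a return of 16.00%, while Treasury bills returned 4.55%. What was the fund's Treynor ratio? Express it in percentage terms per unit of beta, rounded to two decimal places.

6.00%

Treynor = (R_P − R_f) / β_P = (16.00% − 4.55%) / 1.9080 = 11.45% / 1.9080 = 6.00%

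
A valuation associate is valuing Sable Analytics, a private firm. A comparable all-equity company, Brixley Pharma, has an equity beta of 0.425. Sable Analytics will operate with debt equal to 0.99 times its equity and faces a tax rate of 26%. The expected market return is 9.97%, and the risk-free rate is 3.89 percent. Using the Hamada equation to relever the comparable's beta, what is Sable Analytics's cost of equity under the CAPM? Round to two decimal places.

8.37%

β_L = β_U × [1 + (1 − t)(D/E)] = 0.425 × [1 + (1 − 0.26) × 0.99]
    = 0.425 × [1 + 0.74 × 0.99] = 0.425 × 1.7326 = 0.7364
MRP = 9.97% − 3.89% = 6.08%
E(R) = R_f + β_L × MRP = 3.89% + 0.7364 × 6.08% = 8.37%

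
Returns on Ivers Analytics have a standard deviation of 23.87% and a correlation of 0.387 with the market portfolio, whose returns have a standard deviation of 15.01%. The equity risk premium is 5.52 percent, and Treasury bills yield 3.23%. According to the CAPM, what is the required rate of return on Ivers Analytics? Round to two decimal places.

β = ρ × σ_i / σ_m = 0.387 × 23.87% / 15.01% = 0.6154
E(R) = 3.23% + 0.6154 × 5.52% = 6.63%

6.63%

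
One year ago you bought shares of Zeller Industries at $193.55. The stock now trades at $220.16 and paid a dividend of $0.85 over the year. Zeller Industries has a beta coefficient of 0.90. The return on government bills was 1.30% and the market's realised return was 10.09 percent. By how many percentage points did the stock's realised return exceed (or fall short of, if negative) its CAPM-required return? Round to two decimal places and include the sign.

+4.98%

Realised HPR = (P1 + D1 − P0) / P0 = (220.16 + 0.85 − 193.55) / 193.55 = 27.46 / 193.55 = 14.1875%
MRP = 10.09% − 1.30% = 8.79%
CAPM required = R_f + β·MRP = 1.30% + 0.90 × 8.79% = 9.2110%
α = realised − required = 14.1875% − 9.2110% = +4.98%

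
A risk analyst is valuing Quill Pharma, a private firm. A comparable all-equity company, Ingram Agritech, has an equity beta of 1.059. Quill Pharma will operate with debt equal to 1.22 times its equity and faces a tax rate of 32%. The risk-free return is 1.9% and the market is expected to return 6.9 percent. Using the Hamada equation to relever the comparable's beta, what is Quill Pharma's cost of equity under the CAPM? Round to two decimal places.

11.59%

β_L = β_U × [1 + (1 − t)(D/E)] = 1.059 × [1 + (1 − 0.32) × 1.22]
    = 1.059 × [1 + 0.68 × 1.22] = 1.059 × 1.8296 = 1.9375
MRP = 6.9% − 1.9% = 5.00%
E(R) = R_f + β_L × MRP = 1.9% + 1.9375 × 5.0% = 11.59%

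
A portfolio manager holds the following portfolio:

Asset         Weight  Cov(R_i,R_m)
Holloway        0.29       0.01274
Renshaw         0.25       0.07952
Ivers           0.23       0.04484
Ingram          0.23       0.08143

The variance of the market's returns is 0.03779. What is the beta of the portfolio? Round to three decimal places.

1.392

β_Holloway = 0.01274 / 0.03779 = 0.3371
β_Renshaw = 0.07952 / 0.03779 = 2.1043
β_Ivers = 0.04484 / 0.03779 = 1.1866
β_Ingram = 0.08143 / 0.03779 = 2.1548
β_P = Σ w_i β_i = 0.29×0.3371 + 0.25×2.1043 + 0.23×1.1866 + 0.23×2.1548 = 1.3924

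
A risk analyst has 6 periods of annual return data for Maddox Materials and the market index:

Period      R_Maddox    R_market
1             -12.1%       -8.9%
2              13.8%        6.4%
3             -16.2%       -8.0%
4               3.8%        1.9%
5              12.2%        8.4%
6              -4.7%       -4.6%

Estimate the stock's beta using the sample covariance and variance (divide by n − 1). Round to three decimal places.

Mean R_i = (-12.1 + 13.8 − 16.2 + 3.8 + 12.2 − 4.7) / 6 = -0.5333%
Mean R_m = (-8.9 + 6.4 − 8.0 + 1.9 + 8.4 − 4.6) / 6 = -0.8000%
Σ(R_i − R̄_i)(R_m − R̄_m) = 454.3700  ⇒  Cov = 454.3700 / 5 = 90.8740
Σ(R_m − R̄_m)² = 275.6600  ⇒  Var(R_m) = 275.6600 / 5 = 55.1320
β = Cov / Var(R_m) = 90.8740 / 55.1320 = 1.6483

1.648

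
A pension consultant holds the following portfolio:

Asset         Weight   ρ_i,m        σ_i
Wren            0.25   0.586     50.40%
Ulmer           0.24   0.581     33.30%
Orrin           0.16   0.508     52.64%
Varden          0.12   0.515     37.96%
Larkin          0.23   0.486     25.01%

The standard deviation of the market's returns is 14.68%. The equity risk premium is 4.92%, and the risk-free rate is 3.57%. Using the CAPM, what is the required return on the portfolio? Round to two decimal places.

10.76%

β_Wren = 0.586 × 50.40% / 14.68% = 2.0119
β_Ulmer = 0.581 × 33.30% / 14.68% = 1.3179
β_Orrin = 0.508 × 52.64% / 14.68% = 1.8216
β_Varden = 0.515 × 37.96% / 14.68% = 1.3317
β_Larkin = 0.486 × 25.01% / 14.68% = 0.8280
β_P = Σ w_i β_i = 0.25×2.0119 + 0.24×1.3179 + 0.16×1.8216 + 0.12×1.3317 + 0.23×0.8280 = 1.4610
E(R_P) = R_f + β_P × MRP = 3.57% + 1.4610 × 4.92% = 10.76%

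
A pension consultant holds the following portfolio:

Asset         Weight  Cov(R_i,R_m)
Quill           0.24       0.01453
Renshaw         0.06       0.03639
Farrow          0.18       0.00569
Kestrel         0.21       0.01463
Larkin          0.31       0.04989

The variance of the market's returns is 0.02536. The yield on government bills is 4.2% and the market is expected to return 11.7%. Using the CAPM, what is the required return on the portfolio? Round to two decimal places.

β_Quill = 0.01453 / 0.02536 = 0.5729
β_Renshaw = 0.03639 / 0.02536 = 1.4349
β_Farrow = 0.00569 / 0.02536 = 0.2244
β_Kestrel = 0.01463 / 0.02536 = 0.5769
β_Larkin = 0.04989 / 0.02536 = 1.9673
β_P = Σ w_i β_i = 0.24×0.5729 + 0.06×1.4349 + 0.18×0.2244 + 0.21×0.5769 + 0.31×1.9673 = 0.9950
MRP = 11.7% − 4.2% = 7.50%
E(R_P) = R_f + β_P × MRP = 4.2% + 0.9950 × 7.5% = 11.66%

11.66%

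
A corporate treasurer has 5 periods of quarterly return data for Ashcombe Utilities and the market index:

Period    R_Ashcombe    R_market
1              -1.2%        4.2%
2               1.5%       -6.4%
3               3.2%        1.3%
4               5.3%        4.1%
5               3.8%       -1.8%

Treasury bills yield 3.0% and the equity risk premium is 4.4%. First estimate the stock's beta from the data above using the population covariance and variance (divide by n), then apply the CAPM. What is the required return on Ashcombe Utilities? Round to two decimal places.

Mean R_i = (-1.2 + 1.5 + 3.2 + 5.3 + 3.8) / 5 = 2.5200%
Mean R_m = (4.2 − 6.4 + 1.3 + 4.1 − 1.8) / 5 = 0.2800%
Σ(R_i − R̄_i)(R_m − R̄_m) = 0.8820  ⇒  Cov = 0.8820 / 5 = 0.1764
Σ(R_m − R̄_m)² = 79.9480  ⇒  Var(R_m) = 79.9480 / 5 = 15.9896
β = Cov / Var(R_m) = 0.1764 / 15.9896 = 0.0110
E(R) = R_f + β × MRP = 3.0% + 0.0110 × 4.4% = 3.05%

3.05%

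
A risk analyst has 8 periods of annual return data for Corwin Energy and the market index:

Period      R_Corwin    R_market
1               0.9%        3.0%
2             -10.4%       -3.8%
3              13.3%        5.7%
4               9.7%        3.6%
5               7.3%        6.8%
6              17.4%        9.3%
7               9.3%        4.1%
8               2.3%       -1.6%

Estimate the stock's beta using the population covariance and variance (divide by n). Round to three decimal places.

1.782

Mean R_i = (0.9 − 10.4 + 13.3 + 9.7 + 7.3 + 17.4 + 9.3 + 2.3) / 8 = 6.2250%
Mean R_m = (3.0 − 3.8 + 5.7 + 3.6 + 6.8 + 9.3 + 4.1 − 1.6) / 8 = 3.3875%
Σ(R_i − R̄_i)(R_m − R̄_m) = 230.1625  ⇒  Cov = 230.1625 / 8 = 28.7703
Σ(R_m − R̄_m)² = 129.1888  ⇒  Var(R_m) = 129.1888 / 8 = 16.1486
β = Cov / Var(R_m) = 28.7703 / 16.1486 = 1.7816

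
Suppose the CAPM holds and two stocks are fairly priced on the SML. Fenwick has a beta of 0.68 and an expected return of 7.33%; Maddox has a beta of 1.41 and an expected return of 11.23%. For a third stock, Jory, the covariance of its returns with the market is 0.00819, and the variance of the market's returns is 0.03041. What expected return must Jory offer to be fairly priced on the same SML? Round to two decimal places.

MRP = (11.23% − 7.33%) / (1.41 − 0.68) = 5.3425%
R_f = 7.33% − 0.68 × 5.3425% = 3.6971%
β_Jory = Cov / Var(R_m) = 0.00819 / 0.03041 = 0.2693
E(R_Jory) = R_f + β × MRP = 3.6971% + 0.2693 × 5.3425% = 5.14%

5.14%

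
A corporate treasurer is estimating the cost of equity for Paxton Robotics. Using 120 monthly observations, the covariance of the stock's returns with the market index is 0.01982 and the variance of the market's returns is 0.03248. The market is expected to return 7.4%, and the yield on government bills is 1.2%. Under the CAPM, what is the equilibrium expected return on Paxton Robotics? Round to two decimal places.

4.98%

β = Cov(R_i, R_m) / Var(R_m) = 0.01982 / 0.03248 = 0.6102
MRP = 7.4% − 1.2% = 6.20%
E(R) = R_f + β × MRP = 1.2% + 0.6102 × 6.2% = 4.98%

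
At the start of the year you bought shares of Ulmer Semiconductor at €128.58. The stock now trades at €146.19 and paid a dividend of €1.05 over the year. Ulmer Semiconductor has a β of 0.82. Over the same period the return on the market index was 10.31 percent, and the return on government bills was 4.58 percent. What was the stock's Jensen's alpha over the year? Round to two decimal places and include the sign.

Realised HPR = (P1 + D1 − P0) / P0 = (146.19 + 1.05 − 128.58) / 128.58 = 18.66 / 128.58 = 14.5124%
MRP = 10.31% − 4.58% = 5.73%
CAPM required = R_f + β·MRP = 4.58% + 0.82 × 5.73% = 9.2786%
α = realised − required = 14.5124% − 9.2786% = +5.23%

+5.23%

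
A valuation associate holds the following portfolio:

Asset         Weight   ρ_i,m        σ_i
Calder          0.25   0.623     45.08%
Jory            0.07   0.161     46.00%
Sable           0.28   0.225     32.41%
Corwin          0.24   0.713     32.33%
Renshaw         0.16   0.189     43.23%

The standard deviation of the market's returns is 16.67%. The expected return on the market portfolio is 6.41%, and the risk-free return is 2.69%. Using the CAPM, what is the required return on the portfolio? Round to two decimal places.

β_Calder = 0.623 × 45.08% / 16.67% = 1.6848
β_Jory = 0.161 × 46.00% / 16.67% = 0.4443
β_Sable = 0.225 × 32.41% / 16.67% = 0.4374
β_Corwin = 0.713 × 32.33% / 16.67% = 1.3828
β_Renshaw = 0.189 × 43.23% / 16.67% = 0.4901
β_P = Σ w_i β_i = 0.25×1.6848 + 0.07×0.4443 + 0.28×0.4374 + 0.24×1.3828 + 0.16×0.4901 = 0.9851
MRP = 6.41% − 2.69% = 3.72%
E(R_P) = R_f + β_P × MRP = 2.69% + 0.9851 × 3.72% = 6.35%

6.35%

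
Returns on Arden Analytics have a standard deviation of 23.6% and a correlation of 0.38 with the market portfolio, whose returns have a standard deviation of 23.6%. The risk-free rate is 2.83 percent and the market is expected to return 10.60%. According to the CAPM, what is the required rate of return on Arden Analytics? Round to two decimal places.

5.78%

β = ρ × σ_i / σ_m = 0.38 × 23.6% / 23.6% = 0.3800
MRP = 10.60% − 2.83% = 7.77%
E(R) = 2.83% + 0.3800 × 7.77% = 5.78%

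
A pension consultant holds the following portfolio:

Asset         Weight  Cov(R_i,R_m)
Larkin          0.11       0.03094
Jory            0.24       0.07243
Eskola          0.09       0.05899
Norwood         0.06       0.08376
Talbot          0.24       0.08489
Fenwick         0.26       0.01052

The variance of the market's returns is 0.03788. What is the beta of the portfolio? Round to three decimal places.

β_Larkin = 0.03094 / 0.03788 = 0.8168
β_Jory = 0.07243 / 0.03788 = 1.9121
β_Eskola = 0.05899 / 0.03788 = 1.5573
β_Norwood = 0.08376 / 0.03788 = 2.2112
β_Talbot = 0.08489 / 0.03788 = 2.2410
β_Fenwick = 0.01052 / 0.03788 = 0.2777
β_P = Σ w_i β_i = 0.11×0.8168 + 0.24×1.9121 + 0.09×1.5573 + 0.06×2.2112 + 0.24×2.2410 + 0.26×0.2777 = 1.4316

1.432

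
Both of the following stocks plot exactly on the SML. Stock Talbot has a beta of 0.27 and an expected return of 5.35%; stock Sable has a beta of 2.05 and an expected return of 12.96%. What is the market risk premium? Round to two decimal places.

Both satisfy E(R) = R_f + β·MRP, so the slope of the SML is
MRP = (12.96% − 5.35%) / (2.05 − 0.27) = 7.61% / 1.78 = 4.2753%

4.28%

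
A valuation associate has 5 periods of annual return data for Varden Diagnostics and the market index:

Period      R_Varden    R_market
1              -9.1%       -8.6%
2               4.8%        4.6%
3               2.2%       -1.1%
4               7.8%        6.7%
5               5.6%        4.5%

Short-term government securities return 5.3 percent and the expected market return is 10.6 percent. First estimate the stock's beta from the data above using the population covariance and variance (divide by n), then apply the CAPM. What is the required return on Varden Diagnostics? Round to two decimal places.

Mean R_i = (-9.1 + 4.8 + 2.2 + 7.8 + 5.6) / 5 = 2.2600%
Mean R_m = (-8.6 + 4.6 − 1.1 + 6.7 + 4.5) / 5 = 1.2200%
Σ(R_i − R̄_i)(R_m − R̄_m) = 161.5940  ⇒  Cov = 161.5940 / 5 = 32.3188
Σ(R_m − R̄_m)² = 154.0280  ⇒  Var(R_m) = 154.0280 / 5 = 30.8056
β = Cov / Var(R_m) = 32.3188 / 30.8056 = 1.0491
MRP = 10.6% − 5.3% = 5.30%
E(R) = R_f + β × MRP = 5.3% + 1.0491 × 5.3% = 10.86%

10.86%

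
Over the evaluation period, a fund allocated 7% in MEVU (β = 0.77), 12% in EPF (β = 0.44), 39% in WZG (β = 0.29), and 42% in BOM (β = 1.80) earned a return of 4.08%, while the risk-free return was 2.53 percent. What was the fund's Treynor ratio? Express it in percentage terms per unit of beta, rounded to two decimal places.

1.59%

β_P = 0.07×0.77 + 0.12×0.44 + 0.39×0.29 + 0.42×1.80 = 0.9758
Treynor = (R_P − R_f) / β_P = (4.08% − 2.53%) / 0.9758 = 1.55% / 0.9758 = 1.59%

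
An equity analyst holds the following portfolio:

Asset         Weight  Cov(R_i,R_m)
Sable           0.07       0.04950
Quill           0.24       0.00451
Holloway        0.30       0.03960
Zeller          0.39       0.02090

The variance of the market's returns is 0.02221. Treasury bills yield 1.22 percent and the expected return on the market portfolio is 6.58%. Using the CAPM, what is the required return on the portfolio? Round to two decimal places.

7.15%

β_Sable = 0.04950 / 0.02221 = 2.2287
β_Quill = 0.00451 / 0.02221 = 0.2031
β_Holloway = 0.03960 / 0.02221 = 1.7830
β_Zeller = 0.02090 / 0.02221 = 0.9410
β_P = Σ w_i β_i = 0.07×2.2287 + 0.24×0.2031 + 0.30×1.7830 + 0.39×0.9410 = 1.1066
MRP = 6.58% − 1.22% = 5.36%
E(R_P) = R_f + β_P × MRP = 1.22% + 1.1066 × 5.36% = 7.15%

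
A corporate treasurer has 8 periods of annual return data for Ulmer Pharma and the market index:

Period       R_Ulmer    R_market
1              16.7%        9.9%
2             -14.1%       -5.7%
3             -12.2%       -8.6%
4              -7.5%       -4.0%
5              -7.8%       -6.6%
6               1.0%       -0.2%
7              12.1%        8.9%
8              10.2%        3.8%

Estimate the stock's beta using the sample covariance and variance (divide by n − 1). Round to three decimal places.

1.619

Mean R_i = (16.7 − 14.1 − 12.2 − 7.5 − 7.8 + 1.0 + 12.1 + 10.2) / 8 = -0.2000%
Mean R_m = (9.9 − 5.7 − 8.6 − 4.0 − 6.6 − 0.2 + 8.9 + 3.8) / 8 = -0.3125%
Σ(R_i − R̄_i)(R_m − R̄_m) = 577.8500  ⇒  Cov = 577.8500 / 7 = 82.5500
Σ(R_m − R̄_m)² = 356.9288  ⇒  Var(R_m) = 356.9288 / 7 = 50.9898
β = Cov / Var(R_m) = 82.5500 / 50.9898 = 1.6190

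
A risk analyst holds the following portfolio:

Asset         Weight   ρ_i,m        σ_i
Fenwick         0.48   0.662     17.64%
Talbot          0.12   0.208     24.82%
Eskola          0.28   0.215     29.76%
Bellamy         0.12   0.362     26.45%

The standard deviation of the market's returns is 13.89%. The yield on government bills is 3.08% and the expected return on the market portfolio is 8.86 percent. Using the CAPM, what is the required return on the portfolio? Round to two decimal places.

6.89%

β_Fenwick = 0.662 × 17.64% / 13.89% = 0.8407
β_Talbot = 0.208 × 24.82% / 13.89% = 0.3717
β_Eskola = 0.215 × 29.76% / 13.89% = 0.4606
β_Bellamy = 0.362 × 26.45% / 13.89% = 0.6893
β_P = Σ w_i β_i = 0.48×0.8407 + 0.12×0.3717 + 0.28×0.4606 + 0.12×0.6893 = 0.6598
MRP = 8.86% − 3.08% = 5.78%
E(R_P) = R_f + β_P × MRP = 3.08% + 0.6598 × 5.78% = 6.89%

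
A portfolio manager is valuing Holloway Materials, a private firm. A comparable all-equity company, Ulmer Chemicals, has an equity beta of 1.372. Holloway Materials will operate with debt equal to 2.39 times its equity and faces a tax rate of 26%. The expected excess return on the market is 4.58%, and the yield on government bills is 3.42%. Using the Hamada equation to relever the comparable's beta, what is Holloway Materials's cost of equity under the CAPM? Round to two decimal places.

β_L = β_U × [1 + (1 − t)(D/E)] = 1.372 × [1 + (1 − 0.26) × 2.39]
    = 1.372 × [1 + 0.74 × 2.39] = 1.372 × 2.7686 = 3.7985
E(R) = R_f + β_L × MRP = 3.42% + 3.7985 × 4.58% = 20.82%

20.82%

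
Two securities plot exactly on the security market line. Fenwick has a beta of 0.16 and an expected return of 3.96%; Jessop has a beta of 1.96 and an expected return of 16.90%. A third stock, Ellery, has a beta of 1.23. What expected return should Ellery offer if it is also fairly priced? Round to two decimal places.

MRP (SML slope) = (16.90% − 3.96%) / (1.96 − 0.16) = 12.94% / 1.80 = 7.1889%
R_f (intercept) = 3.96% − 0.16 × 7.1889% = 2.8098%
E(R_Ellery) = R_f + β × MRP = 2.8098% + 1.23 × 7.1889% = 11.65%

11.65%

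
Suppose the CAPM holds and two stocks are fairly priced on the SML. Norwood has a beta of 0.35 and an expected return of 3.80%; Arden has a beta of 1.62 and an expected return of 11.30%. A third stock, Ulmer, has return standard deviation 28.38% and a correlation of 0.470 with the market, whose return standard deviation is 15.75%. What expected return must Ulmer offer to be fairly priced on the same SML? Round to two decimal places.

6.73%

MRP = (11.30% − 3.80%) / (1.62 − 0.35) = 5.9055%
R_f = 3.80% − 0.35 × 5.9055% = 1.7331%
β_Ulmer = ρ·σ_i/σ_m = 0.470 × 28.38 / 15.75 = 0.8469
E(R_Ulmer) = R_f + β × MRP = 1.7331% + 0.8469 × 5.9055% = 6.73%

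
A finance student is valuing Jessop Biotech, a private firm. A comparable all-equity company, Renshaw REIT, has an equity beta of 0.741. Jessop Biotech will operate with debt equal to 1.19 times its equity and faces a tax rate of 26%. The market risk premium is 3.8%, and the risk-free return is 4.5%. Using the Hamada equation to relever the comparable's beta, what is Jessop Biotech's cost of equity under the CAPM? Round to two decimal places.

9.80%

β_L = β_U × [1 + (1 − t)(D/E)] = 0.741 × [1 + (1 − 0.26) × 1.19]
    = 0.741 × [1 + 0.74 × 1.19] = 0.741 × 1.8806 = 1.3935
E(R) = R_f + β_L × MRP = 4.5% + 1.3935 × 3.8% = 9.80%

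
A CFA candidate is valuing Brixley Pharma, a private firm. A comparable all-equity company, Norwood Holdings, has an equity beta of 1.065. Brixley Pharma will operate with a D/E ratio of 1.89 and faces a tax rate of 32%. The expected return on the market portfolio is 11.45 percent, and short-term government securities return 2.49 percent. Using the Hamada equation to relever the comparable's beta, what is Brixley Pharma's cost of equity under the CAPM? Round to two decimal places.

24.30%

β_L = β_U × [1 + (1 − t)(D/E)] = 1.065 × [1 + (1 − 0.32) × 1.89]
    = 1.065 × [1 + 0.68 × 1.89] = 1.065 × 2.2852 = 2.4337
MRP = 11.45% − 2.49% = 8.96%
E(R) = R_f + β_L × MRP = 2.49% + 2.4337 × 8.96% = 24.30%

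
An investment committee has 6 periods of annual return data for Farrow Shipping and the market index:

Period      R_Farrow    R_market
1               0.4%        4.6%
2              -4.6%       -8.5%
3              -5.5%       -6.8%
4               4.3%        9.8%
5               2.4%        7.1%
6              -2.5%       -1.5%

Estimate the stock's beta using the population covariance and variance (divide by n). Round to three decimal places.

0.511

Mean R_i = (0.4 − 4.6 − 5.5 + 4.3 + 2.4 − 2.5) / 6 = -0.9167%
Mean R_m = (4.6 − 8.5 − 6.8 + 9.8 + 7.1 − 1.5) / 6 = 0.7833%
Σ(R_i − R̄_i)(R_m − R̄_m) = 145.5783  ⇒  Cov = 145.5783 / 6 = 24.2631
Σ(R_m − R̄_m)² = 284.6683  ⇒  Var(R_m) = 284.6683 / 6 = 47.4447
β = Cov / Var(R_m) = 24.2631 / 47.4447 = 0.5114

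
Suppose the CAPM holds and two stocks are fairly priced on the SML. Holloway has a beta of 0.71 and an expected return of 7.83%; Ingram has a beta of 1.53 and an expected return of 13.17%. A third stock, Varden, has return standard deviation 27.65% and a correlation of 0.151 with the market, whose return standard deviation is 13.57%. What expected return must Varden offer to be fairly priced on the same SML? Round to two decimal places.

5.21%

MRP = (13.17% − 7.83%) / (1.53 − 0.71) = 6.5122%
R_f = 7.83% − 0.71 × 6.5122% = 3.2063%
β_Varden = ρ·σ_i/σ_m = 0.151 × 27.65 / 13.57 = 0.3077
E(R_Varden) = R_f + β × MRP = 3.2063% + 0.3077 × 6.5122% = 5.21%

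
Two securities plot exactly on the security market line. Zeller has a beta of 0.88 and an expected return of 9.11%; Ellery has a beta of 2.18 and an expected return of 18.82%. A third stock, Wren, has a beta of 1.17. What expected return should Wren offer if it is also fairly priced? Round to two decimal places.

MRP (SML slope) = (18.82% − 9.11%) / (2.18 − 0.88) = 9.71% / 1.30 = 7.4692%
R_f (intercept) = 9.11% − 0.88 × 7.4692% = 2.5371%
E(R_Wren) = R_f + β × MRP = 2.5371% + 1.17 × 7.4692% = 11.28%

11.28%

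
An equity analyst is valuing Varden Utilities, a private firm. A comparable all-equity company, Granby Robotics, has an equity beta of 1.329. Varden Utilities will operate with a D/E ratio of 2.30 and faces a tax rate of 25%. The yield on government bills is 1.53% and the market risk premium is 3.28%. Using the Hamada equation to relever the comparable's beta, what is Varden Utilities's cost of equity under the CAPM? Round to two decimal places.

β_L = β_U × [1 + (1 − t)(D/E)] = 1.329 × [1 + (1 − 0.25) × 2.30]
    = 1.329 × [1 + 0.75 × 2.30] = 1.329 × 2.7250 = 3.6215
E(R) = R_f + β_L × MRP = 1.53% + 3.6215 × 3.28% = 13.41%

13.41%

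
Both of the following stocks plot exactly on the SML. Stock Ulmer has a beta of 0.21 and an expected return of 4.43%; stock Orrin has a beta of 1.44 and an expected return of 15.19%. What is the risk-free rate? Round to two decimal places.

Both satisfy E(R) = R_f + β·MRP, so the slope of the SML is
MRP = (15.19% − 4.43%) / (1.44 − 0.21) = 10.76% / 1.23 = 8.7480%
R_f = E(R_Ulmer) − β_Ulmer·MRP = 4.43% − 0.21 × 8.7480% = 2.5929%

2.59%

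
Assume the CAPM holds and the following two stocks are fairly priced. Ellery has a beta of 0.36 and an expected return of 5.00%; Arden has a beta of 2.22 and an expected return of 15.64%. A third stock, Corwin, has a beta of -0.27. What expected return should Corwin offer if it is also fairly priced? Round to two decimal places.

1.40%

MRP (SML slope) = (15.64% − 5.00%) / (2.22 − 0.36) = 10.64% / 1.86 = 5.7204%
R_f (intercept) = 5.00% − 0.36 × 5.7204% = 2.9407%
E(R_Corwin) = R_f + β × MRP = 2.9407% + -0.27 × 5.7204% = 1.40%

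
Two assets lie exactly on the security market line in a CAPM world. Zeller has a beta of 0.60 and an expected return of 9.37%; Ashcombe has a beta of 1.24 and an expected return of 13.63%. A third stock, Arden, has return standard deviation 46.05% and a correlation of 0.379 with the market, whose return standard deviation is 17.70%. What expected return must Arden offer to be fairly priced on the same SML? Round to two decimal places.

MRP = (13.63% − 9.37%) / (1.24 − 0.60) = 6.6563%
R_f = 9.37% − 0.60 × 6.6563% = 5.3762%
β_Arden = ρ·σ_i/σ_m = 0.379 × 46.05 / 17.70 = 0.9860
E(R_Arden) = R_f + β × MRP = 5.3762% + 0.9860 × 6.6563% = 11.94%

11.94%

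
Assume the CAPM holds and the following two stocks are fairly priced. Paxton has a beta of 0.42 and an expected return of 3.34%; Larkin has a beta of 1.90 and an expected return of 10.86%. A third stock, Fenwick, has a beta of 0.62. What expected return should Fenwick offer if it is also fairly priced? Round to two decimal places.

MRP (SML slope) = (10.86% − 3.34%) / (1.90 − 0.42) = 7.52% / 1.48 = 5.0811%
R_f (intercept) = 3.34% − 0.42 × 5.0811% = 1.2059%
E(R_Fenwick) = R_f + β × MRP = 1.2059% + 0.62 × 5.0811% = 4.36%

4.36%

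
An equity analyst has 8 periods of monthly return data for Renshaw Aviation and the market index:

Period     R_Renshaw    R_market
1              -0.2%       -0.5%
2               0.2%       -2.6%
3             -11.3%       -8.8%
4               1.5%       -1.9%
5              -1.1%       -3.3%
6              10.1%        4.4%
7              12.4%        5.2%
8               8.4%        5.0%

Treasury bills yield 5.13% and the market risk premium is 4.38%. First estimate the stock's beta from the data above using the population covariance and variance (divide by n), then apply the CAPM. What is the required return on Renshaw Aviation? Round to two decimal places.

11.77%

Mean R_i = (-0.2 + 0.2 − 11.3 + 1.5 − 1.1 + 10.1 + 12.4 + 8.4) / 8 = 2.5000%
Mean R_m = (-0.5 − 2.6 − 8.8 − 1.9 − 3.3 + 4.4 + 5.2 + 5.0) / 8 = -0.3125%
Σ(R_i − R̄_i)(R_m − R̄_m) = 256.9700  ⇒  Cov = 256.9700 / 8 = 32.1213
Σ(R_m − R̄_m)² = 169.5688  ⇒  Var(R_m) = 169.5688 / 8 = 21.1961
β = Cov / Var(R_m) = 32.1213 / 21.1961 = 1.5154
E(R) = R_f + β × MRP = 5.13% + 1.5154 × 4.38% = 11.77%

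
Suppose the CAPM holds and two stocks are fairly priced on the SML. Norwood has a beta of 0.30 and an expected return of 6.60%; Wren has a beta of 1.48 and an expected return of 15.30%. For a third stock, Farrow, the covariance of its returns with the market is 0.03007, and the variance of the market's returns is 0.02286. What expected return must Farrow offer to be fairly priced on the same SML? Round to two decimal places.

14.09%

MRP = (15.30% − 6.60%) / (1.48 − 0.30) = 7.3729%
R_f = 6.60% − 0.30 × 7.3729% = 4.3881%
β_Farrow = Cov / Var(R_m) = 0.03007 / 0.02286 = 1.3154
E(R_Farrow) = R_f + β × MRP = 4.3881% + 1.3154 × 7.3729% = 14.09%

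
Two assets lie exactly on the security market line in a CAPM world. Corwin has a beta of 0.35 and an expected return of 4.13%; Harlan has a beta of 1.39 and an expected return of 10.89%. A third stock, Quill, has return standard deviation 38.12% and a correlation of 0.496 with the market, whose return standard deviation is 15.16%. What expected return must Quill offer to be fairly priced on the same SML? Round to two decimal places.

9.96%

MRP = (10.89% − 4.13%) / (1.39 − 0.35) = 6.5000%
R_f = 4.13% − 0.35 × 6.5000% = 1.8550%
β_Quill = ρ·σ_i/σ_m = 0.496 × 38.12 / 15.16 = 1.2472
E(R_Quill) = R_f + β × MRP = 1.8550% + 1.2472 × 6.5000% = 9.96%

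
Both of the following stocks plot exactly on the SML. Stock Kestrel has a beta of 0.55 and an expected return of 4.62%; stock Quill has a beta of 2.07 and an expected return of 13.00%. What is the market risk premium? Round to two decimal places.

Both satisfy E(R) = R_f + β·MRP, so the slope of the SML is
MRP = (13.00% − 4.62%) / (2.07 − 0.55) = 8.38% / 1.52 = 5.5132%

5.51%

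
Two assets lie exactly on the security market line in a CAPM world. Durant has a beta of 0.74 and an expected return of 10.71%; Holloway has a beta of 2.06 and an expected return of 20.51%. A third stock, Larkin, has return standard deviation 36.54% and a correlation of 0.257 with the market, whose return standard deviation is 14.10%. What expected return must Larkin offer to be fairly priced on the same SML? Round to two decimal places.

MRP = (20.51% − 10.71%) / (2.06 − 0.74) = 7.4242%
R_f = 10.71% − 0.74 × 7.4242% = 5.2161%
β_Larkin = ρ·σ_i/σ_m = 0.257 × 36.54 / 14.10 = 0.6660
E(R_Larkin) = R_f + β × MRP = 5.2161% + 0.6660 × 7.4242% = 10.16%

10.16%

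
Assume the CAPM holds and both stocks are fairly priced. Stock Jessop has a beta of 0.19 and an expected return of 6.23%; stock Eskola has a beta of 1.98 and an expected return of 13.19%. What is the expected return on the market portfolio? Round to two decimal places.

Both satisfy E(R) = R_f + β·MRP, so the slope of the SML is
MRP = (13.19% − 6.23%) / (1.98 − 0.19) = 6.96% / 1.79 = 3.8883%
R_f = E(R_Jessop) − β_Jessop·MRP = 6.23% − 0.19 × 3.8883% = 5.4912%
E(R_m) = R_f + MRP = 5.4912% + 3.8883% = 9.38%

9.38%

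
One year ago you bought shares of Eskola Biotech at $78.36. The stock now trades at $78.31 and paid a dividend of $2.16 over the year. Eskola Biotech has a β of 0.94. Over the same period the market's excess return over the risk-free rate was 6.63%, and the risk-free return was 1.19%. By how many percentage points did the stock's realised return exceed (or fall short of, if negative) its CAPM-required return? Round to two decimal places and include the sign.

-4.73%

Realised HPR = (P1 + D1 − P0) / P0 = (78.31 + 2.16 − 78.36) / 78.36 = 2.11 / 78.36 = 2.6927%
CAPM required = R_f + β·MRP = 1.19% + 0.94 × 6.63% = 7.4222%
α = realised − required = 2.6927% − 7.4222% = -4.73%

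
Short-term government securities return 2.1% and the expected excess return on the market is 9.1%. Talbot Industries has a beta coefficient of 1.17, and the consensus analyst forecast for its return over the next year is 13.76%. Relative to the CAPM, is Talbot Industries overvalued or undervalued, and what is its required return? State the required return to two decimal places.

Required return = R_f + β·MRP = 2.1% + 1.17 × 9.1% = 12.75%
Forecast 13.76% > required 12.75% → the stock plots above the SML → undervalued.

Undervalued; required return 12.75%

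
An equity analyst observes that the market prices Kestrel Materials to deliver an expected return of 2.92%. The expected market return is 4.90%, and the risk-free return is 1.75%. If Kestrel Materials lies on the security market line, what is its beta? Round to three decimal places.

MRP = 4.90% − 1.75% = 3.15%
β = (E(R) − R_f) / MRP = (2.92% − 1.75%) / 3.15% = 1.17% / 3.15% = 0.371

0.371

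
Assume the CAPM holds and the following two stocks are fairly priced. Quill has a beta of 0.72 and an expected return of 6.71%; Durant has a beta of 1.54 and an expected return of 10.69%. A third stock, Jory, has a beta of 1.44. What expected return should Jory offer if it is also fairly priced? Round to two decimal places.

10.20%

MRP (SML slope) = (10.69% − 6.71%) / (1.54 − 0.72) = 3.98% / 0.82 = 4.8537%
R_f (intercept) = 6.71% − 0.72 × 4.8537% = 3.2153%
E(R_Jory) = R_f + β × MRP = 3.2153% + 1.44 × 4.8537% = 10.20%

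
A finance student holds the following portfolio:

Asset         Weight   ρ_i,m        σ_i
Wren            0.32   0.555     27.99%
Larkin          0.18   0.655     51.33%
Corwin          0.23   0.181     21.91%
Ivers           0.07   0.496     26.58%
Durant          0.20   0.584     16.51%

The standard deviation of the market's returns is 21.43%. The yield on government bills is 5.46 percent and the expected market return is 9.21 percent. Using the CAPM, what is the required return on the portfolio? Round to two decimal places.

β_Wren = 0.555 × 27.99% / 21.43% = 0.7249
β_Larkin = 0.655 × 51.33% / 21.43% = 1.5689
β_Corwin = 0.181 × 21.91% / 21.43% = 0.1851
β_Ivers = 0.496 × 26.58% / 21.43% = 0.6152
β_Durant = 0.584 × 16.51% / 21.43% = 0.4499
β_P = Σ w_i β_i = 0.32×0.7249 + 0.18×1.5689 + 0.23×0.1851 + 0.07×0.6152 + 0.20×0.4499 = 0.6900
MRP = 9.21% − 5.46% = 3.75%
E(R_P) = R_f + β_P × MRP = 5.46% + 0.6900 × 3.75% = 8.05%

8.05%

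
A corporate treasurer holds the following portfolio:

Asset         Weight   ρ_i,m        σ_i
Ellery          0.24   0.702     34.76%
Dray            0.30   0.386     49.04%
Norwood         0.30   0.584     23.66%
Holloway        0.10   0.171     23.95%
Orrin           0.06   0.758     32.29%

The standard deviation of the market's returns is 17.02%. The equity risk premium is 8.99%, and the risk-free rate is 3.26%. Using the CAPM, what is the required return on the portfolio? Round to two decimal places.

12.53%

β_Ellery = 0.702 × 34.76% / 17.02% = 1.4337
β_Dray = 0.386 × 49.04% / 17.02% = 1.1122
β_Norwood = 0.584 × 23.66% / 17.02% = 0.8118
β_Holloway = 0.171 × 23.95% / 17.02% = 0.2406
β_Orrin = 0.758 × 32.29% / 17.02% = 1.4381
β_P = Σ w_i β_i = 0.24×1.4337 + 0.30×1.1122 + 0.30×0.8118 + 0.10×0.2406 + 0.06×1.4381 = 1.0316
E(R_P) = R_f + β_P × MRP = 3.26% + 1.0316 × 8.99% = 12.53%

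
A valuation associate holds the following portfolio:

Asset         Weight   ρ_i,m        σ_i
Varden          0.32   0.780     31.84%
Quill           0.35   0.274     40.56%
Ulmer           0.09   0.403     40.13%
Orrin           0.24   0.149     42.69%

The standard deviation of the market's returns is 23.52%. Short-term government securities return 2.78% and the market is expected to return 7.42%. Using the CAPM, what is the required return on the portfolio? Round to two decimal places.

β_Varden = 0.780 × 31.84% / 23.52% = 1.0559
β_Quill = 0.274 × 40.56% / 23.52% = 0.4725
β_Ulmer = 0.403 × 40.13% / 23.52% = 0.6876
β_Orrin = 0.149 × 42.69% / 23.52% = 0.2704
β_P = Σ w_i β_i = 0.32×1.0559 + 0.35×0.4725 + 0.09×0.6876 + 0.24×0.2704 = 0.6300
MRP = 7.42% − 2.78% = 4.64%
E(R_P) = R_f + β_P × MRP = 2.78% + 0.6300 × 4.64% = 5.70%

5.70%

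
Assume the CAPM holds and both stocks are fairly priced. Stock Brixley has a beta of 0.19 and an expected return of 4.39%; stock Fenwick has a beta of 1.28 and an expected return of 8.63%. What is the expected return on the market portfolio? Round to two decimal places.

Both satisfy E(R) = R_f + β·MRP, so the slope of the SML is
MRP = (8.63% − 4.39%) / (1.28 − 0.19) = 4.24% / 1.09 = 3.8899%
R_f = E(R_Brixley) − β_Brixley·MRP = 4.39% − 0.19 × 3.8899% = 3.6509%
E(R_m) = R_f + MRP = 3.6509% + 3.8899% = 7.54%

7.54%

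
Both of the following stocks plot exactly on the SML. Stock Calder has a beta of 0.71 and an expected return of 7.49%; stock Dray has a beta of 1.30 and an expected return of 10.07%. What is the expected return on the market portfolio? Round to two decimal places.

Both satisfy E(R) = R_f + β·MRP, so the slope of the SML is
MRP = (10.07% − 7.49%) / (1.30 − 0.71) = 2.58% / 0.59 = 4.3729%
R_f = E(R_Calder) − β_Calder·MRP = 7.49% − 0.71 × 4.3729% = 4.3852%
E(R_m) = R_f + MRP = 4.3852% + 4.3729% = 8.76%

8.76%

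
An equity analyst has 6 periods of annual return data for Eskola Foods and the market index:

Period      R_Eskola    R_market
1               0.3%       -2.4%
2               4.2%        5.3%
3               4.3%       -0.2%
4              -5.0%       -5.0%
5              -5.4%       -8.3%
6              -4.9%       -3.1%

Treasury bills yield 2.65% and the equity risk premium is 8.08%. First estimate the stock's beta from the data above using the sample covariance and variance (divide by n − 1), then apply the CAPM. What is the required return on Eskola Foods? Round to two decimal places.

9.57%

Mean R_i = (0.3 + 4.2 + 4.3 − 5.0 − 5.4 − 4.9) / 6 = -1.0833%
Mean R_m = (-2.4 + 5.3 − 0.2 − 5.0 − 8.3 − 3.1) / 6 = -2.2833%
Σ(R_i − R̄_i)(R_m − R̄_m) = 90.8483  ⇒  Cov = 90.8483 / 5 = 18.1697
Σ(R_m − R̄_m)² = 106.1083  ⇒  Var(R_m) = 106.1083 / 5 = 21.2217
β = Cov / Var(R_m) = 18.1697 / 21.2217 = 0.8562
E(R) = R_f + β × MRP = 2.65% + 0.8562 × 8.08% = 9.57%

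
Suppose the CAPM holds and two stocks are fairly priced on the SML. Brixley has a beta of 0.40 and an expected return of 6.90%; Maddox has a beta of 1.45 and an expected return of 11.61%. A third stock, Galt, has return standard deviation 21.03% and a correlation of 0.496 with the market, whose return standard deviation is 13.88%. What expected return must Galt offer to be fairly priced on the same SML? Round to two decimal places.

MRP = (11.61% − 6.90%) / (1.45 − 0.40) = 4.4857%
R_f = 6.90% − 0.40 × 4.4857% = 5.1057%
β_Galt = ρ·σ_i/σ_m = 0.496 × 21.03 / 13.88 = 0.7515
E(R_Galt) = R_f + β × MRP = 5.1057% + 0.7515 × 4.4857% = 8.48%

8.48%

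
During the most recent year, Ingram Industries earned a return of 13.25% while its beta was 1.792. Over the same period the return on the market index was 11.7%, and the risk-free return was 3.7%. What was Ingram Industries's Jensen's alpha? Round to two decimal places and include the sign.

Market excess return = 11.7% − 3.7% = 8.00%
CAPM benchmark = R_f + β(R_m − R_f) = 3.7% + 1.792 × 8.0% = 18.0360%
α = actual − benchmark = 13.25% − 18.0360% = -4.79%

-4.79%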